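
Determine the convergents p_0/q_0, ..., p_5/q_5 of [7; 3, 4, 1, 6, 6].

7/1, 22/3, 95/13, 117/16, 797/109, 4899/670

Using the convergent recurrence p_i = a_i*p_{i-1} + p_{i-2}, q_i = a_i*q_{i-1} + q_{i-2} with p_{-2}=0, p_{-1}=1, q_{-2}=1, q_{-1}=0:
  i=0: a_0=7, p_0 = 7*1 + 0 = 7, q_0 = 7*0 + 1 = 1.
  i=1: a_1=3, p_1 = 3*7 + 1 = 22, q_1 = 3*1 + 0 = 3.
  i=2: a_2=4, p_2 = 4*22 + 7 = 95, q_2 = 4*3 + 1 = 13.
  i=3: a_3=1, p_3 = 1*95 + 22 = 117, q_3 = 1*13 + 3 = 16.
  i=4: a_4=6, p_4 = 6*117 + 95 = 797, q_4 = 6*16 + 13 = 109.
  i=5: a_5=6, p_5 = 6*797 + 117 = 4899, q_5 = 6*109 + 16 = 670.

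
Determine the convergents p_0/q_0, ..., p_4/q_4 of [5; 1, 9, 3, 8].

Using the convergent recurrence p_i = a_i*p_{i-1} + p_{i-2}, q_i = a_i*q_{i-1} + q_{i-2} with p_{-2}=0, p_{-1}=1, q_{-2}=1, q_{-1}=0:
  i=0: a_0=5, p_0 = 5*1 + 0 = 5, q_0 = 5*0 + 1 = 1.
  i=1: a_1=1, p_1 = 1*5 + 1 = 6, q_1 = 1*1 + 0 = 1.
  i=2: a_2=9, p_2 = 9*6 + 5 = 59, q_2 = 9*1 + 1 = 10.
  i=3: a_3=3, p_3 = 3*59 + 6 = 183, q_3 = 3*10 + 1 = 31.
  i=4: a_4=8, p_4 = 8*183 + 59 = 1523, q_4 = 8*31 + 10 = 258.

5/1, 6/1, 59/10, 183/31, 1523/258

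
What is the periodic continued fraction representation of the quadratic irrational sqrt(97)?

Write x_i = (sqrt(97) + m_i)/d_i with (m_0, d_0) = (0, 1). a_0 = floor(sqrt(97)) = 9, since 9^2 = 81 <= 97 < 100 = 10^2.
Iterate m_{i+1} = d_i*a_i - m_i, d_{i+1} = (97 - m_{i+1}^2)/d_i, a_{i+1} = floor((a_0 + m_{i+1})/d_{i+1}):
  m_1 = 1*9 - 0 = 9, d_1 = (97 - 9^2)/1 = 16/1 = 16, a_1 = floor((9 + 9)/16) = 1.
  m_2 = 16*1 - 9 = 7, d_2 = (97 - 7^2)/16 = 48/16 = 3, a_2 = floor((9 + 7)/3) = 5.
  m_3 = 3*5 - 7 = 8, d_3 = (97 - 8^2)/3 = 33/3 = 11, a_3 = floor((9 + 8)/11) = 1.
  m_4 = 11*1 - 8 = 3, d_4 = (97 - 3^2)/11 = 88/11 = 8, a_4 = floor((9 + 3)/8) = 1.
  m_5 = 8*1 - 3 = 5, d_5 = (97 - 5^2)/8 = 72/8 = 9, a_5 = floor((9 + 5)/9) = 1.
  m_6 = 9*1 - 5 = 4, d_6 = (97 - 4^2)/9 = 81/9 = 9, a_6 = floor((9 + 4)/9) = 1.
  m_7 = 9*1 - 4 = 5, d_7 = (97 - 5^2)/9 = 72/9 = 8, a_7 = floor((9 + 5)/8) = 1.
  m_8 = 8*1 - 5 = 3, d_8 = (97 - 3^2)/8 = 88/8 = 11, a_8 = floor((9 + 3)/11) = 1.
  m_9 = 11*1 - 3 = 8, d_9 = (97 - 8^2)/11 = 33/11 = 3, a_9 = floor((9 + 8)/3) = 5.
  m_10 = 3*5 - 8 = 7, d_10 = (97 - 7^2)/3 = 48/3 = 16, a_10 = floor((9 + 7)/16) = 1.
  m_11 = 16*1 - 7 = 9, d_11 = (97 - 9^2)/16 = 16/16 = 1, a_11 = floor((9 + 9)/1) = 18.
  m_12 = 1*18 - 9 = 9, d_12 = (97 - 9^2)/1 = 16/1 = 16: (m_12, d_12) = (m_1, d_1) = (9, 16), so from here the quotients repeat a_1, ..., a_11; the period length is 11.
Hence the expansion of sqrt(97) is a_0 = 9 followed by the repeating block 1, 5, 1, 1, 1, 1, 1, 1, 5, 1, 18 (period 11).

[9; (1, 5, 1, 1, 1, 1, 1, 1, 5, 1, 18)]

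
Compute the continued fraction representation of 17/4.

[4; 4]

Run the Euclidean algorithm on 17 and 4; the successive quotients are the partial quotients a_0, a_1, ... (each step inverts the fractional part left over by the previous one):
  17 = 4*4 + 1, so a_0 = 4.
  4 = 4*1 + 0, so a_1 = 4.
The remainder reaches 0 after 2 divisions, so the expansion has 2 partial quotients, read off in order.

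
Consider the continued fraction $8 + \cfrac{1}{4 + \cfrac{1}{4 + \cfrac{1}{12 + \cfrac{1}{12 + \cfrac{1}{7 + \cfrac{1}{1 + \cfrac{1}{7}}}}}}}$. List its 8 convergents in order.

Using the convergent recurrence p_i = a_i*p_{i-1} + p_{i-2}, q_i = a_i*q_{i-1} + q_{i-2} with p_{-2}=0, p_{-1}=1, q_{-2}=1, q_{-1}=0:
  i=0: a_0=8, p_0 = 8*1 + 0 = 8, q_0 = 8*0 + 1 = 1.
  i=1: a_1=4, p_1 = 4*8 + 1 = 33, q_1 = 4*1 + 0 = 4.
  i=2: a_2=4, p_2 = 4*33 + 8 = 140, q_2 = 4*4 + 1 = 17.
  i=3: a_3=12, p_3 = 12*140 + 33 = 1713, q_3 = 12*17 + 4 = 208.
  i=4: a_4=12, p_4 = 12*1713 + 140 = 20696, q_4 = 12*208 + 17 = 2513.
  i=5: a_5=7, p_5 = 7*20696 + 1713 = 146585, q_5 = 7*2513 + 208 = 17799.
  i=6: a_6=1, p_6 = 1*146585 + 20696 = 167281, q_6 = 1*17799 + 2513 = 20312.
  i=7: a_7=7, p_7 = 7*167281 + 146585 = 1317552, q_7 = 7*20312 + 17799 = 159983.

8/1, 33/4, 140/17, 1713/208, 20696/2513, 146585/17799, 167281/20312, 1317552/159983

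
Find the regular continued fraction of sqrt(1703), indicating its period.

Write x_i = (sqrt(1703) + m_i)/d_i with (m_0, d_0) = (0, 1). a_0 = floor(sqrt(1703)) = 41, since 41^2 = 1681 <= 1703 < 1764 = 42^2.
Iterate m_{i+1} = d_i*a_i - m_i, d_{i+1} = (1703 - m_{i+1}^2)/d_i, a_{i+1} = floor((a_0 + m_{i+1})/d_{i+1}):
  m_1 = 1*41 - 0 = 41, d_1 = (1703 - 41^2)/1 = 22/1 = 22, a_1 = floor((41 + 41)/22) = 3.
  m_2 = 22*3 - 41 = 25, d_2 = (1703 - 25^2)/22 = 1078/22 = 49, a_2 = floor((41 + 25)/49) = 1.
  m_3 = 49*1 - 25 = 24, d_3 = (1703 - 24^2)/49 = 1127/49 = 23, a_3 = floor((41 + 24)/23) = 2.
  m_4 = 23*2 - 24 = 22, d_4 = (1703 - 22^2)/23 = 1219/23 = 53, a_4 = floor((41 + 22)/53) = 1.
  m_5 = 53*1 - 22 = 31, d_5 = (1703 - 31^2)/53 = 742/53 = 14, a_5 = floor((41 + 31)/14) = 5.
  m_6 = 14*5 - 31 = 39, d_6 = (1703 - 39^2)/14 = 182/14 = 13, a_6 = floor((41 + 39)/13) = 6.
  m_7 = 13*6 - 39 = 39, d_7 = (1703 - 39^2)/13 = 182/13 = 14, a_7 = floor((41 + 39)/14) = 5.
  m_8 = 14*5 - 39 = 31, d_8 = (1703 - 31^2)/14 = 742/14 = 53, a_8 = floor((41 + 31)/53) = 1.
  m_9 = 53*1 - 31 = 22, d_9 = (1703 - 22^2)/53 = 1219/53 = 23, a_9 = floor((41 + 22)/23) = 2.
  m_10 = 23*2 - 22 = 24, d_10 = (1703 - 24^2)/23 = 1127/23 = 49, a_10 = floor((41 + 24)/49) = 1.
  m_11 = 49*1 - 24 = 25, d_11 = (1703 - 25^2)/49 = 1078/49 = 22, a_11 = floor((41 + 25)/22) = 3.
  m_12 = 22*3 - 25 = 41, d_12 = (1703 - 41^2)/22 = 22/22 = 1, a_12 = floor((41 + 41)/1) = 82.
  m_13 = 1*82 - 41 = 41, d_13 = (1703 - 41^2)/1 = 22/1 = 22: (m_13, d_13) = (m_1, d_1) = (41, 22), so from here the quotients repeat a_1, ..., a_12; the period length is 12.
Hence the expansion of sqrt(1703) is a_0 = 41 followed by the repeating block 3, 1, 2, 1, 5, 6, 5, 1, 2, 1, 3, 82 (period 12).

[41; (3, 1, 2, 1, 5, 6, 5, 1, 2, 1, 3, 82)]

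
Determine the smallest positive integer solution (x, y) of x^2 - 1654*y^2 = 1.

First expand sqrt(1654) as a continued fraction. With x_i = (sqrt(1654) + m_i)/d_i and (m_0, d_0) = (0, 1): a_0 = floor(sqrt(1654)) = 40, since 40^2 = 1600 <= 1654 < 1681 = 41^2.
Iterate m_{i+1} = d_i*a_i - m_i, d_{i+1} = (1654 - m_{i+1}^2)/d_i, a_{i+1} = floor((a_0 + m_{i+1})/d_{i+1}):
  m_1 = 1*40 - 0 = 40, d_1 = (1654 - 40^2)/1 = 54/1 = 54, a_1 = floor((40 + 40)/54) = 1.
  m_2 = 54*1 - 40 = 14, d_2 = (1654 - 14^2)/54 = 1458/54 = 27, a_2 = floor((40 + 14)/27) = 2.
  m_3 = 27*2 - 14 = 40, d_3 = (1654 - 40^2)/27 = 54/27 = 2, a_3 = floor((40 + 40)/2) = 40.
  m_4 = 2*40 - 40 = 40, d_4 = (1654 - 40^2)/2 = 54/2 = 27, a_4 = floor((40 + 40)/27) = 2.
  m_5 = 27*2 - 40 = 14, d_5 = (1654 - 14^2)/27 = 1458/27 = 54, a_5 = floor((40 + 14)/54) = 1.
  m_6 = 54*1 - 14 = 40, d_6 = (1654 - 40^2)/54 = 54/54 = 1, a_6 = floor((40 + 40)/1) = 80.
  m_7 = 1*80 - 40 = 40, d_7 = (1654 - 40^2)/1 = 54/1 = 54: (m_7, d_7) = (m_1, d_1) = (40, 54), so from here the quotients repeat a_1, ..., a_6; the period length is 6.
So sqrt(1654) = [40; (1, 2, 40, 2, 1, 80)] with period length k = 6.
k is even, so the fundamental solution of x^2 - 1654y^2 = 1 is (p_{k-1}, q_{k-1}) = (p_5, q_5); compute convergents through index 5.
Convergents (p_i = a_i*p_{i-1} + p_{i-2}, q_i = a_i*q_{i-1} + q_{i-2} with p_{-2}=0, p_{-1}=1, q_{-2}=1, q_{-1}=0):
  i=0: a_0=40, p_0 = 40*1 + 0 = 40, q_0 = 40*0 + 1 = 1.
  i=1: a_1=1, p_1 = 1*40 + 1 = 41, q_1 = 1*1 + 0 = 1.
  i=2: a_2=2, p_2 = 2*41 + 40 = 122, q_2 = 2*1 + 1 = 3.
  i=3: a_3=40, p_3 = 40*122 + 41 = 4921, q_3 = 40*3 + 1 = 121.
  i=4: a_4=2, p_4 = 2*4921 + 122 = 9964, q_4 = 2*121 + 3 = 245.
  i=5: a_5=1, p_5 = 1*9964 + 4921 = 14885, q_5 = 1*245 + 121 = 366.
Check: 14885^2 - 1654*366^2 = 221563225 - 221563224 = 1, so (x, y) = (14885, 366) solves the equation, and by the theorem it is the least positive solution.

(x, y) = (14885, 366)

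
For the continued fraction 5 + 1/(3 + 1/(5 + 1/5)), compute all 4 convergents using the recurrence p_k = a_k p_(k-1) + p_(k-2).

Using the convergent recurrence p_i = a_i*p_{i-1} + p_{i-2}, q_i = a_i*q_{i-1} + q_{i-2} with p_{-2}=0, p_{-1}=1, q_{-2}=1, q_{-1}=0:
  i=0: a_0=5, p_0 = 5*1 + 0 = 5, q_0 = 5*0 + 1 = 1.
  i=1: a_1=3, p_1 = 3*5 + 1 = 16, q_1 = 3*1 + 0 = 3.
  i=2: a_2=5, p_2 = 5*16 + 5 = 85, q_2 = 5*3 + 1 = 16.
  i=3: a_3=5, p_3 = 5*85 + 16 = 441, q_3 = 5*16 + 3 = 83.

5/1, 16/3, 85/16, 441/83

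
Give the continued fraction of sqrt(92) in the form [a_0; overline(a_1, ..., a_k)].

[9; overline(1, 1, 2, 4, 2, 1, 1, 18)]

Write x_i = (sqrt(92) + m_i)/d_i with (m_0, d_0) = (0, 1). a_0 = floor(sqrt(92)) = 9, since 9^2 = 81 <= 92 < 100 = 10^2.
Iterate m_{i+1} = d_i*a_i - m_i, d_{i+1} = (92 - m_{i+1}^2)/d_i, a_{i+1} = floor((a_0 + m_{i+1})/d_{i+1}):
  m_1 = 1*9 - 0 = 9, d_1 = (92 - 9^2)/1 = 11/1 = 11, a_1 = floor((9 + 9)/11) = 1.
  m_2 = 11*1 - 9 = 2, d_2 = (92 - 2^2)/11 = 88/11 = 8, a_2 = floor((9 + 2)/8) = 1.
  m_3 = 8*1 - 2 = 6, d_3 = (92 - 6^2)/8 = 56/8 = 7, a_3 = floor((9 + 6)/7) = 2.
  m_4 = 7*2 - 6 = 8, d_4 = (92 - 8^2)/7 = 28/7 = 4, a_4 = floor((9 + 8)/4) = 4.
  m_5 = 4*4 - 8 = 8, d_5 = (92 - 8^2)/4 = 28/4 = 7, a_5 = floor((9 + 8)/7) = 2.
  m_6 = 7*2 - 8 = 6, d_6 = (92 - 6^2)/7 = 56/7 = 8, a_6 = floor((9 + 6)/8) = 1.
  m_7 = 8*1 - 6 = 2, d_7 = (92 - 2^2)/8 = 88/8 = 11, a_7 = floor((9 + 2)/11) = 1.
  m_8 = 11*1 - 2 = 9, d_8 = (92 - 9^2)/11 = 11/11 = 1, a_8 = floor((9 + 9)/1) = 18.
  m_9 = 1*18 - 9 = 9, d_9 = (92 - 9^2)/1 = 11/1 = 11: (m_9, d_9) = (m_1, d_1) = (9, 11), so from here the quotients repeat a_1, ..., a_8; the period length is 8.
Hence the expansion of sqrt(92) is a_0 = 9 followed by the repeating block 1, 1, 2, 4, 2, 1, 1, 18 (period 8).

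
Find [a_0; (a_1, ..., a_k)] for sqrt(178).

[13; (2, 1, 12, 1, 2, 26)]

Write x_i = (sqrt(178) + m_i)/d_i with (m_0, d_0) = (0, 1). a_0 = floor(sqrt(178)) = 13, since 13^2 = 169 <= 178 < 196 = 14^2.
Iterate m_{i+1} = d_i*a_i - m_i, d_{i+1} = (178 - m_{i+1}^2)/d_i, a_{i+1} = floor((a_0 + m_{i+1})/d_{i+1}):
  m_1 = 1*13 - 0 = 13, d_1 = (178 - 13^2)/1 = 9/1 = 9, a_1 = floor((13 + 13)/9) = 2.
  m_2 = 9*2 - 13 = 5, d_2 = (178 - 5^2)/9 = 153/9 = 17, a_2 = floor((13 + 5)/17) = 1.
  m_3 = 17*1 - 5 = 12, d_3 = (178 - 12^2)/17 = 34/17 = 2, a_3 = floor((13 + 12)/2) = 12.
  m_4 = 2*12 - 12 = 12, d_4 = (178 - 12^2)/2 = 34/2 = 17, a_4 = floor((13 + 12)/17) = 1.
  m_5 = 17*1 - 12 = 5, d_5 = (178 - 5^2)/17 = 153/17 = 9, a_5 = floor((13 + 5)/9) = 2.
  m_6 = 9*2 - 5 = 13, d_6 = (178 - 13^2)/9 = 9/9 = 1, a_6 = floor((13 + 13)/1) = 26.
  m_7 = 1*26 - 13 = 13, d_7 = (178 - 13^2)/1 = 9/1 = 9: (m_7, d_7) = (m_1, d_1) = (13, 9), so from here the quotients repeat a_1, ..., a_6; the period length is 6.
Hence the expansion of sqrt(178) is a_0 = 13 followed by the repeating block 2, 1, 12, 1, 2, 26 (period 6).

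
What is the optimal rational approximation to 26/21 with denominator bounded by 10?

5/4

Expand x = 26/21 as a continued fraction with the Euclidean algorithm:
  26 = 1*21 + 5, so a_0 = 1.
  21 = 4*5 + 1, so a_1 = 4.
  5 = 5*1 + 0, so a_2 = 5.
so x = [1; 4, 5].
Convergents (p_i = a_i*p_{i-1} + p_{i-2}, q_i = a_i*q_{i-1} + q_{i-2} with p_{-2}=0, p_{-1}=1, q_{-2}=1, q_{-1}=0), until the denominator exceeds 10:
  i=0: a_0=1, p_0 = 1*1 + 0 = 1, q_0 = 1*0 + 1 = 1.
  i=1: a_1=4, p_1 = 4*1 + 1 = 5, q_1 = 4*1 + 0 = 4.
  i=2: a_2=5, p_2 = 5*5 + 1 = 26, q_2 = 5*4 + 1 = 21.
q_2 = 21 > 10, so the last convergent with denominator <= 10 is p_1/q_1 = 5/4.
The closest fraction with denominator <= 10 is either p_1/q_1 or the intermediate fraction (k*p_1 + p_0)/(k*q_1 + q_0) with the largest k >= 1 whose denominator stays <= 10; these approach x as k grows, and every other convergent or intermediate fraction in range is farther away.
Largest k: floor((10 - q_0)/q_1) = floor((10 - 1)/4) = 2.
That gives (2*5 + 1)/(2*4 + 1) = 11/9.
Compare the errors: |x - 5/4| = |26*4 - 5*21|/(21*4) = 1/84, and |x - 11/9| = |26*9 - 11*21|/(21*9) = 3/189.
Cross-multiplying, 1*189 = 189 < 252 = 3*84, so 1/84 is smaller: the convergent 5/4 is closer to x than 11/9.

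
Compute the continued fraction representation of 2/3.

Run the Euclidean algorithm on 2 and 3; the successive quotients are the partial quotients a_0, a_1, ... (each step inverts the fractional part left over by the previous one):
  2 = 0*3 + 2, so a_0 = 0.
  3 = 1*2 + 1, so a_1 = 1.
  2 = 2*1 + 0, so a_2 = 2.
The remainder reaches 0 after 3 divisions, so the expansion has 3 partial quotients, read off in order.

[0; 1, 2]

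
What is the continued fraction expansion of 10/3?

[3; 3]

Run the Euclidean algorithm on 10 and 3; the successive quotients are the partial quotients a_0, a_1, ... (each step inverts the fractional part left over by the previous one):
  10 = 3*3 + 1, so a_0 = 3.
  3 = 3*1 + 0, so a_1 = 3.
The remainder reaches 0 after 2 divisions, so the expansion has 2 partial quotients, read off in order.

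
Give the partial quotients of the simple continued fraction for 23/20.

[1; 6, 1, 2]

Run the Euclidean algorithm on 23 and 20; the successive quotients are the partial quotients a_0, a_1, ... (each step inverts the fractional part left over by the previous one):
  23 = 1*20 + 3, so a_0 = 1.
  20 = 6*3 + 2, so a_1 = 6.
  3 = 1*2 + 1, so a_2 = 1.
  2 = 2*1 + 0, so a_3 = 2.
The remainder reaches 0 after 4 divisions, so the expansion has 4 partial quotients, read off in order.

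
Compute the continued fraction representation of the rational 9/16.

[0; 1, 1, 3, 2]

Run the Euclidean algorithm on 9 and 16; the successive quotients are the partial quotients a_0, a_1, ... (each step inverts the fractional part left over by the previous one):
  9 = 0*16 + 9, so a_0 = 0.
  16 = 1*9 + 7, so a_1 = 1.
  9 = 1*7 + 2, so a_2 = 1.
  7 = 3*2 + 1, so a_3 = 3.
  2 = 2*1 + 0, so a_4 = 2.
The remainder reaches 0 after 5 divisions, so the expansion has 5 partial quotients, read off in order.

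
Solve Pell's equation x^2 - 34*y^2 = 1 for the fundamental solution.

First expand sqrt(34) as a continued fraction. With x_i = (sqrt(34) + m_i)/d_i and (m_0, d_0) = (0, 1): a_0 = floor(sqrt(34)) = 5, since 5^2 = 25 <= 34 < 36 = 6^2.
Iterate m_{i+1} = d_i*a_i - m_i, d_{i+1} = (34 - m_{i+1}^2)/d_i, a_{i+1} = floor((a_0 + m_{i+1})/d_{i+1}):
  m_1 = 1*5 - 0 = 5, d_1 = (34 - 5^2)/1 = 9/1 = 9, a_1 = floor((5 + 5)/9) = 1.
  m_2 = 9*1 - 5 = 4, d_2 = (34 - 4^2)/9 = 18/9 = 2, a_2 = floor((5 + 4)/2) = 4.
  m_3 = 2*4 - 4 = 4, d_3 = (34 - 4^2)/2 = 18/2 = 9, a_3 = floor((5 + 4)/9) = 1.
  m_4 = 9*1 - 4 = 5, d_4 = (34 - 5^2)/9 = 9/9 = 1, a_4 = floor((5 + 5)/1) = 10.
  m_5 = 1*10 - 5 = 5, d_5 = (34 - 5^2)/1 = 9/1 = 9: (m_5, d_5) = (m_1, d_1) = (5, 9), so from here the quotients repeat a_1, ..., a_4; the period length is 4.
So sqrt(34) = [5; (1, 4, 1, 10)] with period length k = 4.
k is even, so the fundamental solution of x^2 - 34y^2 = 1 is (p_{k-1}, q_{k-1}) = (p_3, q_3); compute convergents through index 3.
Convergents (p_i = a_i*p_{i-1} + p_{i-2}, q_i = a_i*q_{i-1} + q_{i-2} with p_{-2}=0, p_{-1}=1, q_{-2}=1, q_{-1}=0):
  i=0: a_0=5, p_0 = 5*1 + 0 = 5, q_0 = 5*0 + 1 = 1.
  i=1: a_1=1, p_1 = 1*5 + 1 = 6, q_1 = 1*1 + 0 = 1.
  i=2: a_2=4, p_2 = 4*6 + 5 = 29, q_2 = 4*1 + 1 = 5.
  i=3: a_3=1, p_3 = 1*29 + 6 = 35, q_3 = 1*5 + 1 = 6.
Check: 35^2 - 34*6^2 = 1225 - 1224 = 1, so (x, y) = (35, 6) solves the equation, and by the theorem it is the least positive solution.

(x, y) = (35, 6)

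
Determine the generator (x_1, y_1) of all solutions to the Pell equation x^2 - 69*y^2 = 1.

First expand sqrt(69) as a continued fraction. With x_i = (sqrt(69) + m_i)/d_i and (m_0, d_0) = (0, 1): a_0 = floor(sqrt(69)) = 8, since 8^2 = 64 <= 69 < 81 = 9^2.
Iterate m_{i+1} = d_i*a_i - m_i, d_{i+1} = (69 - m_{i+1}^2)/d_i, a_{i+1} = floor((a_0 + m_{i+1})/d_{i+1}):
  m_1 = 1*8 - 0 = 8, d_1 = (69 - 8^2)/1 = 5/1 = 5, a_1 = floor((8 + 8)/5) = 3.
  m_2 = 5*3 - 8 = 7, d_2 = (69 - 7^2)/5 = 20/5 = 4, a_2 = floor((8 + 7)/4) = 3.
  m_3 = 4*3 - 7 = 5, d_3 = (69 - 5^2)/4 = 44/4 = 11, a_3 = floor((8 + 5)/11) = 1.
  m_4 = 11*1 - 5 = 6, d_4 = (69 - 6^2)/11 = 33/11 = 3, a_4 = floor((8 + 6)/3) = 4.
  m_5 = 3*4 - 6 = 6, d_5 = (69 - 6^2)/3 = 33/3 = 11, a_5 = floor((8 + 6)/11) = 1.
  m_6 = 11*1 - 6 = 5, d_6 = (69 - 5^2)/11 = 44/11 = 4, a_6 = floor((8 + 5)/4) = 3.
  m_7 = 4*3 - 5 = 7, d_7 = (69 - 7^2)/4 = 20/4 = 5, a_7 = floor((8 + 7)/5) = 3.
  m_8 = 5*3 - 7 = 8, d_8 = (69 - 8^2)/5 = 5/5 = 1, a_8 = floor((8 + 8)/1) = 16.
  m_9 = 1*16 - 8 = 8, d_9 = (69 - 8^2)/1 = 5/1 = 5: (m_9, d_9) = (m_1, d_1) = (8, 5), so from here the quotients repeat a_1, ..., a_8; the period length is 8.
So sqrt(69) = [8; (3, 3, 1, 4, 1, 3, 3, 16)] with period length k = 8.
k is even, so the fundamental solution of x^2 - 69y^2 = 1 is (p_{k-1}, q_{k-1}) = (p_7, q_7); compute convergents through index 7.
Convergents (p_i = a_i*p_{i-1} + p_{i-2}, q_i = a_i*q_{i-1} + q_{i-2} with p_{-2}=0, p_{-1}=1, q_{-2}=1, q_{-1}=0):
  i=0: a_0=8, p_0 = 8*1 + 0 = 8, q_0 = 8*0 + 1 = 1.
  i=1: a_1=3, p_1 = 3*8 + 1 = 25, q_1 = 3*1 + 0 = 3.
  i=2: a_2=3, p_2 = 3*25 + 8 = 83, q_2 = 3*3 + 1 = 10.
  i=3: a_3=1, p_3 = 1*83 + 25 = 108, q_3 = 1*10 + 3 = 13.
  i=4: a_4=4, p_4 = 4*108 + 83 = 515, q_4 = 4*13 + 10 = 62.
  i=5: a_5=1, p_5 = 1*515 + 108 = 623, q_5 = 1*62 + 13 = 75.
  i=6: a_6=3, p_6 = 3*623 + 515 = 2384, q_6 = 3*75 + 62 = 287.
  i=7: a_7=3, p_7 = 3*2384 + 623 = 7775, q_7 = 3*287 + 75 = 936.
Check: 7775^2 - 69*936^2 = 60450625 - 60450624 = 1, so (x, y) = (7775, 936) solves the equation, and by the theorem it is the least positive solution.

(x, y) = (7775, 936)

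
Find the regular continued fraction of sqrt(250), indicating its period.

Write x_i = (sqrt(250) + m_i)/d_i with (m_0, d_0) = (0, 1). a_0 = floor(sqrt(250)) = 15, since 15^2 = 225 <= 250 < 256 = 16^2.
Iterate m_{i+1} = d_i*a_i - m_i, d_{i+1} = (250 - m_{i+1}^2)/d_i, a_{i+1} = floor((a_0 + m_{i+1})/d_{i+1}):
  m_1 = 1*15 - 0 = 15, d_1 = (250 - 15^2)/1 = 25/1 = 25, a_1 = floor((15 + 15)/25) = 1.
  m_2 = 25*1 - 15 = 10, d_2 = (250 - 10^2)/25 = 150/25 = 6, a_2 = floor((15 + 10)/6) = 4.
  m_3 = 6*4 - 10 = 14, d_3 = (250 - 14^2)/6 = 54/6 = 9, a_3 = floor((15 + 14)/9) = 3.
  m_4 = 9*3 - 14 = 13, d_4 = (250 - 13^2)/9 = 81/9 = 9, a_4 = floor((15 + 13)/9) = 3.
  m_5 = 9*3 - 13 = 14, d_5 = (250 - 14^2)/9 = 54/9 = 6, a_5 = floor((15 + 14)/6) = 4.
  m_6 = 6*4 - 14 = 10, d_6 = (250 - 10^2)/6 = 150/6 = 25, a_6 = floor((15 + 10)/25) = 1.
  m_7 = 25*1 - 10 = 15, d_7 = (250 - 15^2)/25 = 25/25 = 1, a_7 = floor((15 + 15)/1) = 30.
  m_8 = 1*30 - 15 = 15, d_8 = (250 - 15^2)/1 = 25/1 = 25: (m_8, d_8) = (m_1, d_1) = (15, 25), so from here the quotients repeat a_1, ..., a_7; the period length is 7.
Hence the expansion of sqrt(250) is a_0 = 15 followed by the repeating block 1, 4, 3, 3, 4, 1, 30 (period 7).

[15; (1, 4, 3, 3, 4, 1, 30)]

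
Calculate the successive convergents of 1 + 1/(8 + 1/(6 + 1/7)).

Using the convergent recurrence p_i = a_i*p_{i-1} + p_{i-2}, q_i = a_i*q_{i-1} + q_{i-2} with p_{-2}=0, p_{-1}=1, q_{-2}=1, q_{-1}=0:
  i=0: a_0=1, p_0 = 1*1 + 0 = 1, q_0 = 1*0 + 1 = 1.
  i=1: a_1=8, p_1 = 8*1 + 1 = 9, q_1 = 8*1 + 0 = 8.
  i=2: a_2=6, p_2 = 6*9 + 1 = 55, q_2 = 6*8 + 1 = 49.
  i=3: a_3=7, p_3 = 7*55 + 9 = 394, q_3 = 7*49 + 8 = 351.

1/1, 9/8, 55/49, 394/351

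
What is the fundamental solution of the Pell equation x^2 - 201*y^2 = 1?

(x, y) = (515095, 36332)

First expand sqrt(201) as a continued fraction. With x_i = (sqrt(201) + m_i)/d_i and (m_0, d_0) = (0, 1): a_0 = floor(sqrt(201)) = 14, since 14^2 = 196 <= 201 < 225 = 15^2.
Iterate m_{i+1} = d_i*a_i - m_i, d_{i+1} = (201 - m_{i+1}^2)/d_i, a_{i+1} = floor((a_0 + m_{i+1})/d_{i+1}):
  m_1 = 1*14 - 0 = 14, d_1 = (201 - 14^2)/1 = 5/1 = 5, a_1 = floor((14 + 14)/5) = 5.
  m_2 = 5*5 - 14 = 11, d_2 = (201 - 11^2)/5 = 80/5 = 16, a_2 = floor((14 + 11)/16) = 1.
  m_3 = 16*1 - 11 = 5, d_3 = (201 - 5^2)/16 = 176/16 = 11, a_3 = floor((14 + 5)/11) = 1.
  m_4 = 11*1 - 5 = 6, d_4 = (201 - 6^2)/11 = 165/11 = 15, a_4 = floor((14 + 6)/15) = 1.
  m_5 = 15*1 - 6 = 9, d_5 = (201 - 9^2)/15 = 120/15 = 8, a_5 = floor((14 + 9)/8) = 2.
  m_6 = 8*2 - 9 = 7, d_6 = (201 - 7^2)/8 = 152/8 = 19, a_6 = floor((14 + 7)/19) = 1.
  m_7 = 19*1 - 7 = 12, d_7 = (201 - 12^2)/19 = 57/19 = 3, a_7 = floor((14 + 12)/3) = 8.
  m_8 = 3*8 - 12 = 12, d_8 = (201 - 12^2)/3 = 57/3 = 19, a_8 = floor((14 + 12)/19) = 1.
  m_9 = 19*1 - 12 = 7, d_9 = (201 - 7^2)/19 = 152/19 = 8, a_9 = floor((14 + 7)/8) = 2.
  m_10 = 8*2 - 7 = 9, d_10 = (201 - 9^2)/8 = 120/8 = 15, a_10 = floor((14 + 9)/15) = 1.
  m_11 = 15*1 - 9 = 6, d_11 = (201 - 6^2)/15 = 165/15 = 11, a_11 = floor((14 + 6)/11) = 1.
  m_12 = 11*1 - 6 = 5, d_12 = (201 - 5^2)/11 = 176/11 = 16, a_12 = floor((14 + 5)/16) = 1.
  m_13 = 16*1 - 5 = 11, d_13 = (201 - 11^2)/16 = 80/16 = 5, a_13 = floor((14 + 11)/5) = 5.
  m_14 = 5*5 - 11 = 14, d_14 = (201 - 14^2)/5 = 5/5 = 1, a_14 = floor((14 + 14)/1) = 28.
  m_15 = 1*28 - 14 = 14, d_15 = (201 - 14^2)/1 = 5/1 = 5: (m_15, d_15) = (m_1, d_1) = (14, 5), so from here the quotients repeat a_1, ..., a_14; the period length is 14.
So sqrt(201) = [14; (5, 1, 1, 1, 2, 1, 8, 1, 2, 1, 1, 1, 5, 28)] with period length k = 14.
k is even, so the fundamental solution of x^2 - 201y^2 = 1 is (p_{k-1}, q_{k-1}) = (p_13, q_13); compute convergents through index 13.
Convergents (p_i = a_i*p_{i-1} + p_{i-2}, q_i = a_i*q_{i-1} + q_{i-2} with p_{-2}=0, p_{-1}=1, q_{-2}=1, q_{-1}=0):
  i=0: a_0=14, p_0 = 14*1 + 0 = 14, q_0 = 14*0 + 1 = 1.
  i=1: a_1=5, p_1 = 5*14 + 1 = 71, q_1 = 5*1 + 0 = 5.
  i=2: a_2=1, p_2 = 1*71 + 14 = 85, q_2 = 1*5 + 1 = 6.
  i=3: a_3=1, p_3 = 1*85 + 71 = 156, q_3 = 1*6 + 5 = 11.
  i=4: a_4=1, p_4 = 1*156 + 85 = 241, q_4 = 1*11 + 6 = 17.
  i=5: a_5=2, p_5 = 2*241 + 156 = 638, q_5 = 2*17 + 11 = 45.
  i=6: a_6=1, p_6 = 1*638 + 241 = 879, q_6 = 1*45 + 17 = 62.
  i=7: a_7=8, p_7 = 8*879 + 638 = 7670, q_7 = 8*62 + 45 = 541.
  i=8: a_8=1, p_8 = 1*7670 + 879 = 8549, q_8 = 1*541 + 62 = 603.
  i=9: a_9=2, p_9 = 2*8549 + 7670 = 24768, q_9 = 2*603 + 541 = 1747.
  i=10: a_10=1, p_10 = 1*24768 + 8549 = 33317, q_10 = 1*1747 + 603 = 2350.
  i=11: a_11=1, p_11 = 1*33317 + 24768 = 58085, q_11 = 1*2350 + 1747 = 4097.
  i=12: a_12=1, p_12 = 1*58085 + 33317 = 91402, q_12 = 1*4097 + 2350 = 6447.
  i=13: a_13=5, p_13 = 5*91402 + 58085 = 515095, q_13 = 5*6447 + 4097 = 36332.
Check: 515095^2 - 201*36332^2 = 265322859025 - 265322859024 = 1, so (x, y) = (515095, 36332) solves the equation, and by the theorem it is the least positive solution.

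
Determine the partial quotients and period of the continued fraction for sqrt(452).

[21; (3, 1, 5, 3, 10, 3, 5, 1, 3, 42)]

Write x_i = (sqrt(452) + m_i)/d_i with (m_0, d_0) = (0, 1). a_0 = floor(sqrt(452)) = 21, since 21^2 = 441 <= 452 < 484 = 22^2.
Iterate m_{i+1} = d_i*a_i - m_i, d_{i+1} = (452 - m_{i+1}^2)/d_i, a_{i+1} = floor((a_0 + m_{i+1})/d_{i+1}):
  m_1 = 1*21 - 0 = 21, d_1 = (452 - 21^2)/1 = 11/1 = 11, a_1 = floor((21 + 21)/11) = 3.
  m_2 = 11*3 - 21 = 12, d_2 = (452 - 12^2)/11 = 308/11 = 28, a_2 = floor((21 + 12)/28) = 1.
  m_3 = 28*1 - 12 = 16, d_3 = (452 - 16^2)/28 = 196/28 = 7, a_3 = floor((21 + 16)/7) = 5.
  m_4 = 7*5 - 16 = 19, d_4 = (452 - 19^2)/7 = 91/7 = 13, a_4 = floor((21 + 19)/13) = 3.
  m_5 = 13*3 - 19 = 20, d_5 = (452 - 20^2)/13 = 52/13 = 4, a_5 = floor((21 + 20)/4) = 10.
  m_6 = 4*10 - 20 = 20, d_6 = (452 - 20^2)/4 = 52/4 = 13, a_6 = floor((21 + 20)/13) = 3.
  m_7 = 13*3 - 20 = 19, d_7 = (452 - 19^2)/13 = 91/13 = 7, a_7 = floor((21 + 19)/7) = 5.
  m_8 = 7*5 - 19 = 16, d_8 = (452 - 16^2)/7 = 196/7 = 28, a_8 = floor((21 + 16)/28) = 1.
  m_9 = 28*1 - 16 = 12, d_9 = (452 - 12^2)/28 = 308/28 = 11, a_9 = floor((21 + 12)/11) = 3.
  m_10 = 11*3 - 12 = 21, d_10 = (452 - 21^2)/11 = 11/11 = 1, a_10 = floor((21 + 21)/1) = 42.
  m_11 = 1*42 - 21 = 21, d_11 = (452 - 21^2)/1 = 11/1 = 11: (m_11, d_11) = (m_1, d_1) = (21, 11), so from here the quotients repeat a_1, ..., a_10; the period length is 10.
Hence the expansion of sqrt(452) is a_0 = 21 followed by the repeating block 3, 1, 5, 3, 10, 3, 5, 1, 3, 42 (period 10).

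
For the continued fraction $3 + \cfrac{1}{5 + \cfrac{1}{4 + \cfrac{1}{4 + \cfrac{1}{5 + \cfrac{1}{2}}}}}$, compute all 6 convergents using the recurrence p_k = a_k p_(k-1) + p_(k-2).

Using the convergent recurrence p_i = a_i*p_{i-1} + p_{i-2}, q_i = a_i*q_{i-1} + q_{i-2} with p_{-2}=0, p_{-1}=1, q_{-2}=1, q_{-1}=0:
  i=0: a_0=3, p_0 = 3*1 + 0 = 3, q_0 = 3*0 + 1 = 1.
  i=1: a_1=5, p_1 = 5*3 + 1 = 16, q_1 = 5*1 + 0 = 5.
  i=2: a_2=4, p_2 = 4*16 + 3 = 67, q_2 = 4*5 + 1 = 21.
  i=3: a_3=4, p_3 = 4*67 + 16 = 284, q_3 = 4*21 + 5 = 89.
  i=4: a_4=5, p_4 = 5*284 + 67 = 1487, q_4 = 5*89 + 21 = 466.
  i=5: a_5=2, p_5 = 2*1487 + 284 = 3258, q_5 = 2*466 + 89 = 1021.

3/1, 16/5, 67/21, 284/89, 1487/466, 3258/1021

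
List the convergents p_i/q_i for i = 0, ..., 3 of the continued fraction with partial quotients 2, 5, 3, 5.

Using the convergent recurrence p_i = a_i*p_{i-1} + p_{i-2}, q_i = a_i*q_{i-1} + q_{i-2} with p_{-2}=0, p_{-1}=1, q_{-2}=1, q_{-1}=0:
  i=0: a_0=2, p_0 = 2*1 + 0 = 2, q_0 = 2*0 + 1 = 1.
  i=1: a_1=5, p_1 = 5*2 + 1 = 11, q_1 = 5*1 + 0 = 5.
  i=2: a_2=3, p_2 = 3*11 + 2 = 35, q_2 = 3*5 + 1 = 16.
  i=3: a_3=5, p_3 = 5*35 + 11 = 186, q_3 = 5*16 + 5 = 85.

2/1, 11/5, 35/16, 186/85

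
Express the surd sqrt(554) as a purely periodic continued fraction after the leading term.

[23; (1, 1, 6, 4, 1, 1, 4, 6, 1, 1, 46)]

Write x_i = (sqrt(554) + m_i)/d_i with (m_0, d_0) = (0, 1). a_0 = floor(sqrt(554)) = 23, since 23^2 = 529 <= 554 < 576 = 24^2.
Iterate m_{i+1} = d_i*a_i - m_i, d_{i+1} = (554 - m_{i+1}^2)/d_i, a_{i+1} = floor((a_0 + m_{i+1})/d_{i+1}):
  m_1 = 1*23 - 0 = 23, d_1 = (554 - 23^2)/1 = 25/1 = 25, a_1 = floor((23 + 23)/25) = 1.
  m_2 = 25*1 - 23 = 2, d_2 = (554 - 2^2)/25 = 550/25 = 22, a_2 = floor((23 + 2)/22) = 1.
  m_3 = 22*1 - 2 = 20, d_3 = (554 - 20^2)/22 = 154/22 = 7, a_3 = floor((23 + 20)/7) = 6.
  m_4 = 7*6 - 20 = 22, d_4 = (554 - 22^2)/7 = 70/7 = 10, a_4 = floor((23 + 22)/10) = 4.
  m_5 = 10*4 - 22 = 18, d_5 = (554 - 18^2)/10 = 230/10 = 23, a_5 = floor((23 + 18)/23) = 1.
  m_6 = 23*1 - 18 = 5, d_6 = (554 - 5^2)/23 = 529/23 = 23, a_6 = floor((23 + 5)/23) = 1.
  m_7 = 23*1 - 5 = 18, d_7 = (554 - 18^2)/23 = 230/23 = 10, a_7 = floor((23 + 18)/10) = 4.
  m_8 = 10*4 - 18 = 22, d_8 = (554 - 22^2)/10 = 70/10 = 7, a_8 = floor((23 + 22)/7) = 6.
  m_9 = 7*6 - 22 = 20, d_9 = (554 - 20^2)/7 = 154/7 = 22, a_9 = floor((23 + 20)/22) = 1.
  m_10 = 22*1 - 20 = 2, d_10 = (554 - 2^2)/22 = 550/22 = 25, a_10 = floor((23 + 2)/25) = 1.
  m_11 = 25*1 - 2 = 23, d_11 = (554 - 23^2)/25 = 25/25 = 1, a_11 = floor((23 + 23)/1) = 46.
  m_12 = 1*46 - 23 = 23, d_12 = (554 - 23^2)/1 = 25/1 = 25: (m_12, d_12) = (m_1, d_1) = (23, 25), so from here the quotients repeat a_1, ..., a_11; the period length is 11.
Hence the expansion of sqrt(554) is a_0 = 23 followed by the repeating block 1, 1, 6, 4, 1, 1, 4, 6, 1, 1, 46 (period 11).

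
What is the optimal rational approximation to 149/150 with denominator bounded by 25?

Expand x = 149/150 as a continued fraction with the Euclidean algorithm:
  149 = 0*150 + 149, so a_0 = 0.
  150 = 1*149 + 1, so a_1 = 1.
  149 = 149*1 + 0, so a_2 = 149.
so x = [0; 1, 149].
Convergents (p_i = a_i*p_{i-1} + p_{i-2}, q_i = a_i*q_{i-1} + q_{i-2} with p_{-2}=0, p_{-1}=1, q_{-2}=1, q_{-1}=0), until the denominator exceeds 25:
  i=0: a_0=0, p_0 = 0*1 + 0 = 0, q_0 = 0*0 + 1 = 1.
  i=1: a_1=1, p_1 = 1*0 + 1 = 1, q_1 = 1*1 + 0 = 1.
  i=2: a_2=149, p_2 = 149*1 + 0 = 149, q_2 = 149*1 + 1 = 150.
q_2 = 150 > 25, so the last convergent with denominator <= 25 is p_1/q_1 = 1/1.
The closest fraction with denominator <= 25 is either p_1/q_1 or the intermediate fraction (k*p_1 + p_0)/(k*q_1 + q_0) with the largest k >= 1 whose denominator stays <= 25; these approach x as k grows, and every other convergent or intermediate fraction in range is farther away.
Largest k: floor((25 - q_0)/q_1) = floor((25 - 1)/1) = 24.
That gives (24*1 + 0)/(24*1 + 1) = 24/25.
Compare the errors: |x - 1/1| = |149*1 - 1*150|/(150*1) = 1/150, and |x - 24/25| = |149*25 - 24*150|/(150*25) = 125/3750.
Cross-multiplying, 1*3750 = 3750 < 18750 = 125*150, so 1/150 is smaller: the convergent 1/1 is closer to x than 24/25.

1/1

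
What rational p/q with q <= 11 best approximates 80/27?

3/1

Expand x = 80/27 as a continued fraction with the Euclidean algorithm:
  80 = 2*27 + 26, so a_0 = 2.
  27 = 1*26 + 1, so a_1 = 1.
  26 = 26*1 + 0, so a_2 = 26.
so x = [2; 1, 26].
Convergents (p_i = a_i*p_{i-1} + p_{i-2}, q_i = a_i*q_{i-1} + q_{i-2} with p_{-2}=0, p_{-1}=1, q_{-2}=1, q_{-1}=0), until the denominator exceeds 11:
  i=0: a_0=2, p_0 = 2*1 + 0 = 2, q_0 = 2*0 + 1 = 1.
  i=1: a_1=1, p_1 = 1*2 + 1 = 3, q_1 = 1*1 + 0 = 1.
  i=2: a_2=26, p_2 = 26*3 + 2 = 80, q_2 = 26*1 + 1 = 27.
q_2 = 27 > 11, so the last convergent with denominator <= 11 is p_1/q_1 = 3/1.
The closest fraction with denominator <= 11 is either p_1/q_1 or the intermediate fraction (k*p_1 + p_0)/(k*q_1 + q_0) with the largest k >= 1 whose denominator stays <= 11; these approach x as k grows, and every other convergent or intermediate fraction in range is farther away.
Largest k: floor((11 - q_0)/q_1) = floor((11 - 1)/1) = 10.
That gives (10*3 + 2)/(10*1 + 1) = 32/11.
Compare the errors: |x - 3/1| = |80*1 - 3*27|/(27*1) = 1/27, and |x - 32/11| = |80*11 - 32*27|/(27*11) = 16/297.
Cross-multiplying, 1*297 = 297 < 432 = 16*27, so 1/27 is smaller: the convergent 3/1 is closer to x than 32/11.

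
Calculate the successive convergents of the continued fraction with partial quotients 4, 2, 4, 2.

Using the convergent recurrence p_i = a_i*p_{i-1} + p_{i-2}, q_i = a_i*q_{i-1} + q_{i-2} with p_{-2}=0, p_{-1}=1, q_{-2}=1, q_{-1}=0:
  i=0: a_0=4, p_0 = 4*1 + 0 = 4, q_0 = 4*0 + 1 = 1.
  i=1: a_1=2, p_1 = 2*4 + 1 = 9, q_1 = 2*1 + 0 = 2.
  i=2: a_2=4, p_2 = 4*9 + 4 = 40, q_2 = 4*2 + 1 = 9.
  i=3: a_3=2, p_3 = 2*40 + 9 = 89, q_3 = 2*9 + 2 = 20.

4/1, 9/2, 40/9, 89/20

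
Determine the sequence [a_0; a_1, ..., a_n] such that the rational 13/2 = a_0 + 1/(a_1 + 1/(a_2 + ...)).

Run the Euclidean algorithm on 13 and 2; the successive quotients are the partial quotients a_0, a_1, ... (each step inverts the fractional part left over by the previous one):
  13 = 6*2 + 1, so a_0 = 6.
  2 = 2*1 + 0, so a_1 = 2.
The remainder reaches 0 after 2 divisions, so the expansion has 2 partial quotients, read off in order.

[6; 2]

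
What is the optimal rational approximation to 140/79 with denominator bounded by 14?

Expand x = 140/79 as a continued fraction with the Euclidean algorithm:
  140 = 1*79 + 61, so a_0 = 1.
  79 = 1*61 + 18, so a_1 = 1.
  61 = 3*18 + 7, so a_2 = 3.
  18 = 2*7 + 4, so a_3 = 2.
  7 = 1*4 + 3, so a_4 = 1.
  4 = 1*3 + 1, so a_5 = 1.
  3 = 3*1 + 0, so a_6 = 3.
so x = [1; 1, 3, 2, 1, 1, 3].
Convergents (p_i = a_i*p_{i-1} + p_{i-2}, q_i = a_i*q_{i-1} + q_{i-2} with p_{-2}=0, p_{-1}=1, q_{-2}=1, q_{-1}=0), until the denominator exceeds 14:
  i=0: a_0=1, p_0 = 1*1 + 0 = 1, q_0 = 1*0 + 1 = 1.
  i=1: a_1=1, p_1 = 1*1 + 1 = 2, q_1 = 1*1 + 0 = 1.
  i=2: a_2=3, p_2 = 3*2 + 1 = 7, q_2 = 3*1 + 1 = 4.
  i=3: a_3=2, p_3 = 2*7 + 2 = 16, q_3 = 2*4 + 1 = 9.
  i=4: a_4=1, p_4 = 1*16 + 7 = 23, q_4 = 1*9 + 4 = 13.
  i=5: a_5=1, p_5 = 1*23 + 16 = 39, q_5 = 1*13 + 9 = 22.
q_5 = 22 > 14, so the last convergent with denominator <= 14 is p_4/q_4 = 23/13.
The closest fraction with denominator <= 14 is either p_4/q_4 or the intermediate fraction (k*p_4 + p_3)/(k*q_4 + q_3) with the largest k >= 1 whose denominator stays <= 14; these approach x as k grows, and every other convergent or intermediate fraction in range is farther away.
Largest k: floor((14 - q_3)/q_4) = floor((14 - 9)/13) = 0.
Since k = 0, no intermediate fraction beyond p_4/q_4 has denominator <= 14, so the convergent 23/13 is the closest (its error is |140*13 - 23*79|/(79*13) = 3/1027).

23/13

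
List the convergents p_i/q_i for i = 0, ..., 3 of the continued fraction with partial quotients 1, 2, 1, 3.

1/1, 3/2, 4/3, 15/11

Using the convergent recurrence p_i = a_i*p_{i-1} + p_{i-2}, q_i = a_i*q_{i-1} + q_{i-2} with p_{-2}=0, p_{-1}=1, q_{-2}=1, q_{-1}=0:
  i=0: a_0=1, p_0 = 1*1 + 0 = 1, q_0 = 1*0 + 1 = 1.
  i=1: a_1=2, p_1 = 2*1 + 1 = 3, q_1 = 2*1 + 0 = 2.
  i=2: a_2=1, p_2 = 1*3 + 1 = 4, q_2 = 1*2 + 1 = 3.
  i=3: a_3=3, p_3 = 3*4 + 3 = 15, q_3 = 3*3 + 2 = 11.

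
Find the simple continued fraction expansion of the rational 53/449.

Run the Euclidean algorithm on 53 and 449; the successive quotients are the partial quotients a_0, a_1, ... (each step inverts the fractional part left over by the previous one):
  53 = 0*449 + 53, so a_0 = 0.
  449 = 8*53 + 25, so a_1 = 8.
  53 = 2*25 + 3, so a_2 = 2.
  25 = 8*3 + 1, so a_3 = 8.
  3 = 3*1 + 0, so a_4 = 3.
The remainder reaches 0 after 5 divisions, so the expansion has 5 partial quotients, read off in order.

[0; 8, 2, 8, 3]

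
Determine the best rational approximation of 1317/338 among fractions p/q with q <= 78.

113/29

Expand x = 1317/338 as a continued fraction with the Euclidean algorithm:
  1317 = 3*338 + 303, so a_0 = 3.
  338 = 1*303 + 35, so a_1 = 1.
  303 = 8*35 + 23, so a_2 = 8.
  35 = 1*23 + 12, so a_3 = 1.
  23 = 1*12 + 11, so a_4 = 1.
  12 = 1*11 + 1, so a_5 = 1.
  11 = 11*1 + 0, so a_6 = 11.
so x = [3; 1, 8, 1, 1, 1, 11].
Convergents (p_i = a_i*p_{i-1} + p_{i-2}, q_i = a_i*q_{i-1} + q_{i-2} with p_{-2}=0, p_{-1}=1, q_{-2}=1, q_{-1}=0), until the denominator exceeds 78:
  i=0: a_0=3, p_0 = 3*1 + 0 = 3, q_0 = 3*0 + 1 = 1.
  i=1: a_1=1, p_1 = 1*3 + 1 = 4, q_1 = 1*1 + 0 = 1.
  i=2: a_2=8, p_2 = 8*4 + 3 = 35, q_2 = 8*1 + 1 = 9.
  i=3: a_3=1, p_3 = 1*35 + 4 = 39, q_3 = 1*9 + 1 = 10.
  i=4: a_4=1, p_4 = 1*39 + 35 = 74, q_4 = 1*10 + 9 = 19.
  i=5: a_5=1, p_5 = 1*74 + 39 = 113, q_5 = 1*19 + 10 = 29.
  i=6: a_6=11, p_6 = 11*113 + 74 = 1317, q_6 = 11*29 + 19 = 338.
q_6 = 338 > 78, so the last convergent with denominator <= 78 is p_5/q_5 = 113/29.
The closest fraction with denominator <= 78 is either p_5/q_5 or the intermediate fraction (k*p_5 + p_4)/(k*q_5 + q_4) with the largest k >= 1 whose denominator stays <= 78; these approach x as k grows, and every other convergent or intermediate fraction in range is farther away.
Largest k: floor((78 - q_4)/q_5) = floor((78 - 19)/29) = 2.
That gives (2*113 + 74)/(2*29 + 19) = 300/77.
Compare the errors: |x - 113/29| = |1317*29 - 113*338|/(338*29) = 1/9802, and |x - 300/77| = |1317*77 - 300*338|/(338*77) = 9/26026.
Cross-multiplying, 1*26026 = 26026 < 88218 = 9*9802, so 1/9802 is smaller: the convergent 113/29 is closer to x than 300/77.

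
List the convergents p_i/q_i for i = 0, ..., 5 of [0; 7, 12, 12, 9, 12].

Using the convergent recurrence p_i = a_i*p_{i-1} + p_{i-2}, q_i = a_i*q_{i-1} + q_{i-2} with p_{-2}=0, p_{-1}=1, q_{-2}=1, q_{-1}=0:
  i=0: a_0=0, p_0 = 0*1 + 0 = 0, q_0 = 0*0 + 1 = 1.
  i=1: a_1=7, p_1 = 7*0 + 1 = 1, q_1 = 7*1 + 0 = 7.
  i=2: a_2=12, p_2 = 12*1 + 0 = 12, q_2 = 12*7 + 1 = 85.
  i=3: a_3=12, p_3 = 12*12 + 1 = 145, q_3 = 12*85 + 7 = 1027.
  i=4: a_4=9, p_4 = 9*145 + 12 = 1317, q_4 = 9*1027 + 85 = 9328.
  i=5: a_5=12, p_5 = 12*1317 + 145 = 15949, q_5 = 12*9328 + 1027 = 112963.

0/1, 1/7, 12/85, 145/1027, 1317/9328, 15949/112963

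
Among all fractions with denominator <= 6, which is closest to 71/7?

61/6

Expand x = 71/7 as a continued fraction with the Euclidean algorithm:
  71 = 10*7 + 1, so a_0 = 10.
  7 = 7*1 + 0, so a_1 = 7.
so x = [10; 7].
Convergents (p_i = a_i*p_{i-1} + p_{i-2}, q_i = a_i*q_{i-1} + q_{i-2} with p_{-2}=0, p_{-1}=1, q_{-2}=1, q_{-1}=0), until the denominator exceeds 6:
  i=0: a_0=10, p_0 = 10*1 + 0 = 10, q_0 = 10*0 + 1 = 1.
  i=1: a_1=7, p_1 = 7*10 + 1 = 71, q_1 = 7*1 + 0 = 7.
q_1 = 7 > 6, so the last convergent with denominator <= 6 is p_0/q_0 = 10/1.
The closest fraction with denominator <= 6 is either p_0/q_0 or the intermediate fraction (k*p_0 + p_{-1})/(k*q_0 + q_{-1}) with the largest k >= 1 whose denominator stays <= 6; these approach x as k grows, and every other convergent or intermediate fraction in range is farther away.
Largest k: floor((6 - q_{-1})/q_0) = floor((6 - 0)/1) = 6 (using the seeds p_{-1} = 1, q_{-1} = 0).
That gives (6*10 + 1)/(6*1 + 0) = 61/6.
Compare the errors: |x - 10/1| = |71*1 - 10*7|/(7*1) = 1/7, and |x - 61/6| = |71*6 - 61*7|/(7*6) = 1/42.
Cross-multiplying, 1*7 = 7 < 42 = 1*42, so 1/42 is smaller: the intermediate fraction 61/6 is closer to x than 10/1.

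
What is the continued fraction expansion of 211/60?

[3; 1, 1, 14, 2]

Run the Euclidean algorithm on 211 and 60; the successive quotients are the partial quotients a_0, a_1, ... (each step inverts the fractional part left over by the previous one):
  211 = 3*60 + 31, so a_0 = 3.
  60 = 1*31 + 29, so a_1 = 1.
  31 = 1*29 + 2, so a_2 = 1.
  29 = 14*2 + 1, so a_3 = 14.
  2 = 2*1 + 0, so a_4 = 2.
The remainder reaches 0 after 5 divisions, so the expansion has 5 partial quotients, read off in order.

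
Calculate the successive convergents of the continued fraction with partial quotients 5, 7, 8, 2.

Using the convergent recurrence p_i = a_i*p_{i-1} + p_{i-2}, q_i = a_i*q_{i-1} + q_{i-2} with p_{-2}=0, p_{-1}=1, q_{-2}=1, q_{-1}=0:
  i=0: a_0=5, p_0 = 5*1 + 0 = 5, q_0 = 5*0 + 1 = 1.
  i=1: a_1=7, p_1 = 7*5 + 1 = 36, q_1 = 7*1 + 0 = 7.
  i=2: a_2=8, p_2 = 8*36 + 5 = 293, q_2 = 8*7 + 1 = 57.
  i=3: a_3=2, p_3 = 2*293 + 36 = 622, q_3 = 2*57 + 7 = 121.

5/1, 36/7, 293/57, 622/121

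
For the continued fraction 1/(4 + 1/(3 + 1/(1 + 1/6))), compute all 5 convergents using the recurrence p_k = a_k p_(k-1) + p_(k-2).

0/1, 1/4, 3/13, 4/17, 27/115

Using the convergent recurrence p_i = a_i*p_{i-1} + p_{i-2}, q_i = a_i*q_{i-1} + q_{i-2} with p_{-2}=0, p_{-1}=1, q_{-2}=1, q_{-1}=0:
  i=0: a_0=0, p_0 = 0*1 + 0 = 0, q_0 = 0*0 + 1 = 1.
  i=1: a_1=4, p_1 = 4*0 + 1 = 1, q_1 = 4*1 + 0 = 4.
  i=2: a_2=3, p_2 = 3*1 + 0 = 3, q_2 = 3*4 + 1 = 13.
  i=3: a_3=1, p_3 = 1*3 + 1 = 4, q_3 = 1*13 + 4 = 17.
  i=4: a_4=6, p_4 = 6*4 + 3 = 27, q_4 = 6*17 + 13 = 115.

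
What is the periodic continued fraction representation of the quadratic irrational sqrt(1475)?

Write x_i = (sqrt(1475) + m_i)/d_i with (m_0, d_0) = (0, 1). a_0 = floor(sqrt(1475)) = 38, since 38^2 = 1444 <= 1475 < 1521 = 39^2.
Iterate m_{i+1} = d_i*a_i - m_i, d_{i+1} = (1475 - m_{i+1}^2)/d_i, a_{i+1} = floor((a_0 + m_{i+1})/d_{i+1}):
  m_1 = 1*38 - 0 = 38, d_1 = (1475 - 38^2)/1 = 31/1 = 31, a_1 = floor((38 + 38)/31) = 2.
  m_2 = 31*2 - 38 = 24, d_2 = (1475 - 24^2)/31 = 899/31 = 29, a_2 = floor((38 + 24)/29) = 2.
  m_3 = 29*2 - 24 = 34, d_3 = (1475 - 34^2)/29 = 319/29 = 11, a_3 = floor((38 + 34)/11) = 6.
  m_4 = 11*6 - 34 = 32, d_4 = (1475 - 32^2)/11 = 451/11 = 41, a_4 = floor((38 + 32)/41) = 1.
  m_5 = 41*1 - 32 = 9, d_5 = (1475 - 9^2)/41 = 1394/41 = 34, a_5 = floor((38 + 9)/34) = 1.
  m_6 = 34*1 - 9 = 25, d_6 = (1475 - 25^2)/34 = 850/34 = 25, a_6 = floor((38 + 25)/25) = 2.
  m_7 = 25*2 - 25 = 25, d_7 = (1475 - 25^2)/25 = 850/25 = 34, a_7 = floor((38 + 25)/34) = 1.
  m_8 = 34*1 - 25 = 9, d_8 = (1475 - 9^2)/34 = 1394/34 = 41, a_8 = floor((38 + 9)/41) = 1.
  m_9 = 41*1 - 9 = 32, d_9 = (1475 - 32^2)/41 = 451/41 = 11, a_9 = floor((38 + 32)/11) = 6.
  m_10 = 11*6 - 32 = 34, d_10 = (1475 - 34^2)/11 = 319/11 = 29, a_10 = floor((38 + 34)/29) = 2.
  m_11 = 29*2 - 34 = 24, d_11 = (1475 - 24^2)/29 = 899/29 = 31, a_11 = floor((38 + 24)/31) = 2.
  m_12 = 31*2 - 24 = 38, d_12 = (1475 - 38^2)/31 = 31/31 = 1, a_12 = floor((38 + 38)/1) = 76.
  m_13 = 1*76 - 38 = 38, d_13 = (1475 - 38^2)/1 = 31/1 = 31: (m_13, d_13) = (m_1, d_1) = (38, 31), so from here the quotients repeat a_1, ..., a_12; the period length is 12.
Hence the expansion of sqrt(1475) is a_0 = 38 followed by the repeating block 2, 2, 6, 1, 1, 2, 1, 1, 6, 2, 2, 76 (period 12).

[38; (2, 2, 6, 1, 1, 2, 1, 1, 6, 2, 2, 76)]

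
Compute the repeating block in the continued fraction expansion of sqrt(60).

Write x_i = (sqrt(60) + m_i)/d_i with (m_0, d_0) = (0, 1). a_0 = floor(sqrt(60)) = 7, since 7^2 = 49 <= 60 < 64 = 8^2.
Iterate m_{i+1} = d_i*a_i - m_i, d_{i+1} = (60 - m_{i+1}^2)/d_i, a_{i+1} = floor((a_0 + m_{i+1})/d_{i+1}):
  m_1 = 1*7 - 0 = 7, d_1 = (60 - 7^2)/1 = 11/1 = 11, a_1 = floor((7 + 7)/11) = 1.
  m_2 = 11*1 - 7 = 4, d_2 = (60 - 4^2)/11 = 44/11 = 4, a_2 = floor((7 + 4)/4) = 2.
  m_3 = 4*2 - 4 = 4, d_3 = (60 - 4^2)/4 = 44/4 = 11, a_3 = floor((7 + 4)/11) = 1.
  m_4 = 11*1 - 4 = 7, d_4 = (60 - 7^2)/11 = 11/11 = 1, a_4 = floor((7 + 7)/1) = 14.
  m_5 = 1*14 - 7 = 7, d_5 = (60 - 7^2)/1 = 11/1 = 11: (m_5, d_5) = (m_1, d_1) = (7, 11), so from here the quotients repeat a_1, ..., a_4; the period length is 4.
Hence the expansion of sqrt(60) is a_0 = 7 followed by the repeating block 1, 2, 1, 14 (period 4).

[7; (1, 2, 1, 14)]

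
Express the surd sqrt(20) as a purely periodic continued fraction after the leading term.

Write x_i = (sqrt(20) + m_i)/d_i with (m_0, d_0) = (0, 1). a_0 = floor(sqrt(20)) = 4, since 4^2 = 16 <= 20 < 25 = 5^2.
Iterate m_{i+1} = d_i*a_i - m_i, d_{i+1} = (20 - m_{i+1}^2)/d_i, a_{i+1} = floor((a_0 + m_{i+1})/d_{i+1}):
  m_1 = 1*4 - 0 = 4, d_1 = (20 - 4^2)/1 = 4/1 = 4, a_1 = floor((4 + 4)/4) = 2.
  m_2 = 4*2 - 4 = 4, d_2 = (20 - 4^2)/4 = 4/4 = 1, a_2 = floor((4 + 4)/1) = 8.
  m_3 = 1*8 - 4 = 4, d_3 = (20 - 4^2)/1 = 4/1 = 4: (m_3, d_3) = (m_1, d_1) = (4, 4), so from here the quotients repeat a_1, a_2; the period length is 2.
Hence the expansion of sqrt(20) is a_0 = 4 followed by the repeating block 2, 8 (period 2).

[4; (2, 8)]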